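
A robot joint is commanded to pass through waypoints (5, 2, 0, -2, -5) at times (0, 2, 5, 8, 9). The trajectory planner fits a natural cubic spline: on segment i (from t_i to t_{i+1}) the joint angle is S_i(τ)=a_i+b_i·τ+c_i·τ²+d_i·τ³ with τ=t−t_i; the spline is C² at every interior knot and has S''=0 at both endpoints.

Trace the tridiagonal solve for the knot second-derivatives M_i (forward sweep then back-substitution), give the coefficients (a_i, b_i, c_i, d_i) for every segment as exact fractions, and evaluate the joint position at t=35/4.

  seg 0: a=5 b=-650/399 c=0 d=103/3192
  seg 1: a=2 b=-991/798 c=103/532 d=-1/1596
  seg 2: a=0 b=-155/1596 c=25/133 d=-67/532
  seg 3: a=-2 b=-1891/798 c=-503/532 d=503/1596
S(35/4) = -142189/34048

Δ: Δ0=-3/2, Δ1=-2/3, Δ2=-2/3, Δ3=-3
row 1: diag=10, rhs=5; c'=3/10, d'=1/2
row 2: denom=12−3·3/10=111/10; d'=(0−3·1/2)/(111/10)=-5/37
row 3: denom=8−3·10/37=266/37; d'=(-14−3·-5/37)/(266/37)=-503/266
back: M3=-503/266
back: M2=-5/37−10/37·-503/266=50/133
back: M1=1/2−3/10·50/133=103/266
M: M0=0, M1=103/266, M2=50/133, M3=-503/266, M4=0
seg 0: a=5, c=M0/2=0, d=(M1−M0)/(6·2)=103/3192, b=Δ0−h0·(2M0+M1)/6=-650/399
seg 1: a=2, c=M1/2=103/532, d=(M2−M1)/(6·3)=-1/1596, b=Δ1−h1·(2M1+M2)/6=-991/798
seg 2: a=0, c=M2/2=25/133, d=(M3−M2)/(6·3)=-67/532, b=Δ2−h2·(2M2+M3)/6=-155/1596
seg 3: a=-2, c=M3/2=-503/532, d=(M4−M3)/(6·1)=503/1596, b=Δ3−h3·(2M3+M4)/6=-1891/798
t_q=35/4 → seg 3, τ=3/4; S=-2+-1891/798·τ+-503/532·τ²+503/1596·τ³=-142189/34048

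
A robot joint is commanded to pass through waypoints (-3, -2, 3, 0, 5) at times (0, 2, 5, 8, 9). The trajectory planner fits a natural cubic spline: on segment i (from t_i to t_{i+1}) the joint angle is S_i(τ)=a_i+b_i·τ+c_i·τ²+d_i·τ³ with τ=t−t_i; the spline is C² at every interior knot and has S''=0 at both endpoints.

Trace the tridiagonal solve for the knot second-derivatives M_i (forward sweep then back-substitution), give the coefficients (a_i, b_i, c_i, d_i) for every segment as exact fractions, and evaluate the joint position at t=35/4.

Δ: Δ0=1/2, Δ1=5/3, Δ2=-1, Δ3=5
row 1: diag=10, rhs=7; c'=3/10, d'=7/10
row 2: denom=12−3·3/10=111/10; d'=(-16−3·7/10)/(111/10)=-181/111
row 3: denom=8−3·10/37=266/37; d'=(36−3·-181/111)/(266/37)=1513/266
back: M3=1513/266
back: M2=-181/111−10/37·1513/266=-1264/399
back: M1=7/10−3/10·-1264/399=439/266
M: M0=0, M1=439/266, M2=-1264/399, M3=1513/266, M4=0
seg 0: a=-3, c=M0/2=0, d=(M1−M0)/(6·2)=439/3192, b=Δ0−h0·(2M0+M1)/6=-20/399
seg 1: a=-2, c=M1/2=439/532, d=(M2−M1)/(6·3)=-3845/14364, b=Δ1−h1·(2M1+M2)/6=1277/798
seg 2: a=3, c=M2/2=-632/399, d=(M3−M2)/(6·3)=7067/14364, b=Δ2−h2·(2M2+M3)/6=-1079/1596
seg 3: a=0, c=M3/2=1513/532, d=(M4−M3)/(6·1)=-1513/1596, b=Δ3−h3·(2M3+M4)/6=2477/798
t_q=35/4 → seg 3, τ=3/4; S=0+2477/798·τ+1513/532·τ²+-1513/1596·τ³=120115/34048

  seg 0: a=-3 b=-20/399 c=0 d=439/3192
  seg 1: a=-2 b=1277/798 c=439/532 d=-3845/14364
  seg 2: a=3 b=-1079/1596 c=-632/399 d=7067/14364
  seg 3: a=0 b=2477/798 c=1513/532 d=-1513/1596
S(35/4) = 120115/34048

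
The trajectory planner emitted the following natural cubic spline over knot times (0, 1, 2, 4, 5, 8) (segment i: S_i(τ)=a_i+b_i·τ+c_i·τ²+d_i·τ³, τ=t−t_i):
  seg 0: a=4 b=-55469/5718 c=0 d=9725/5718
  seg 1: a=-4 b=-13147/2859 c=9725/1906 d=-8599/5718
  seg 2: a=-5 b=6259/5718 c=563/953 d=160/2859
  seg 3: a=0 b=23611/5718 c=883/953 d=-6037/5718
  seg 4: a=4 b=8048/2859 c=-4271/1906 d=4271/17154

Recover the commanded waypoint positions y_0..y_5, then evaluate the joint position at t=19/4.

y_0 = S_0(0) = a_0 = 4
y_1 = S_1(0) = a_1 = -4
y_2 = S_2(0) = a_2 = -5
y_3 = S_3(0) = a_3 = 0
y_4 = S_4(0) = a_4 = 4
y_5 = S_4(3) = -1
t_q=19/4 is in segment 3 (τ=3/4); S_3(τ)=387019/121984

y_0=4 y_1=-4 y_2=-5 y_3=0 y_4=4 y_5=-1
S(19/4) = 387019/121984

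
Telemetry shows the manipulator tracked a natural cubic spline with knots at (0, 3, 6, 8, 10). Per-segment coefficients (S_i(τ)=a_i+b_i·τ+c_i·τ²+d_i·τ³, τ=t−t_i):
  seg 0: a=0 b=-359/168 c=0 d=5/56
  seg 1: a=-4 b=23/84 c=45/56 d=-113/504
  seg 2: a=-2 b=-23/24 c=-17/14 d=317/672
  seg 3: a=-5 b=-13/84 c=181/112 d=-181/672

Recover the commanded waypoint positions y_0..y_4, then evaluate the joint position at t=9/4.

y_0 = S_0(0) = a_0 = 0
y_1 = S_1(0) = a_1 = -4
y_2 = S_2(0) = a_2 = -2
y_3 = S_3(0) = a_3 = -5
y_4 = S_3(2) = -1
t_q=9/4 is in segment 0 (τ=9/4); S_0(τ)=-1941/512

y_0=0 y_1=-4 y_2=-2 y_3=-5 y_4=-1
S(9/4) = -1941/512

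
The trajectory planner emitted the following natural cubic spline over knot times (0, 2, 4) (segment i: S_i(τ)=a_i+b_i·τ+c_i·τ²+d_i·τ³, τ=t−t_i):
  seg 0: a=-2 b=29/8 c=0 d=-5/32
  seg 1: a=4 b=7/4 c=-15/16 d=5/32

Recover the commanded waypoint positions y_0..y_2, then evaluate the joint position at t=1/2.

y_0 = S_0(0) = a_0 = -2
y_1 = S_1(0) = a_1 = 4
y_2 = S_1(2) = 5
t_q=1/2 is in segment 0 (τ=1/2); S_0(τ)=-53/256

y_0=-2 y_1=4 y_2=5
S(1/2) = -53/256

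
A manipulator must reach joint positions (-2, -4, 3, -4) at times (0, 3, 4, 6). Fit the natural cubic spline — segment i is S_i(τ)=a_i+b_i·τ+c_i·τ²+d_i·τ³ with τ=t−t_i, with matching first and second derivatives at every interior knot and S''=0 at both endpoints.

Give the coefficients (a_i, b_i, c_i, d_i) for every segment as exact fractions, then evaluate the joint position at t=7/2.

Δ: Δ0=-2/3, Δ1=7, Δ2=-7/2
row 1: diag=8, rhs=46; c'=1/8, d'=23/4
row 2: denom=6−1·1/8=47/8; d'=(-63−1·23/4)/(47/8)=-550/47
back: M2=-550/47
back: M1=23/4−1/8·-550/47=339/47
M: M0=0, M1=339/47, M2=-550/47, M3=0
seg 0: a=-2, c=M0/2=0, d=(M1−M0)/(6·3)=113/282, b=Δ0−h0·(2M0+M1)/6=-1205/282
seg 1: a=-4, c=M1/2=339/94, d=(M2−M1)/(6·1)=-889/282, b=Δ1−h1·(2M1+M2)/6=923/141
seg 2: a=3, c=M2/2=-275/47, d=(M3−M2)/(6·2)=275/282, b=Δ2−h2·(2M2+M3)/6=1213/282
t_q=7/2 → seg 1, τ=1/2; S=-4+923/141·τ+339/94·τ²+-889/282·τ³=-165/752

  seg 0: a=-2 b=-1205/282 c=0 d=113/282
  seg 1: a=-4 b=923/141 c=339/94 d=-889/282
  seg 2: a=3 b=1213/282 c=-275/47 d=275/282
S(7/2) = -165/752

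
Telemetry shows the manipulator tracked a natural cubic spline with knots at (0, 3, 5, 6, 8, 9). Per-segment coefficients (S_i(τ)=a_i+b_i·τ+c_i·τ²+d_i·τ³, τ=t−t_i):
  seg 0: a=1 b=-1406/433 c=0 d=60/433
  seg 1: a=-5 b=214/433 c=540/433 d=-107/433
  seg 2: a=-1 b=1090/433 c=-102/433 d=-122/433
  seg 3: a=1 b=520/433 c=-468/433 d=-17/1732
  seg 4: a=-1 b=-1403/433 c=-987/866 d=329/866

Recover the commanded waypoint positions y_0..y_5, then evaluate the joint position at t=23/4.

y_0=1 y_1=-5 y_2=-1 y_3=1 y_4=-1 y_5=-5
S(23/4) = 8821/13856

y_0 = S_0(0) = a_0 = 1
y_1 = S_1(0) = a_1 = -5
y_2 = S_2(0) = a_2 = -1
y_3 = S_3(0) = a_3 = 1
y_4 = S_4(0) = a_4 = -1
y_5 = S_4(1) = -5
t_q=23/4 is in segment 2 (τ=3/4); S_2(τ)=8821/13856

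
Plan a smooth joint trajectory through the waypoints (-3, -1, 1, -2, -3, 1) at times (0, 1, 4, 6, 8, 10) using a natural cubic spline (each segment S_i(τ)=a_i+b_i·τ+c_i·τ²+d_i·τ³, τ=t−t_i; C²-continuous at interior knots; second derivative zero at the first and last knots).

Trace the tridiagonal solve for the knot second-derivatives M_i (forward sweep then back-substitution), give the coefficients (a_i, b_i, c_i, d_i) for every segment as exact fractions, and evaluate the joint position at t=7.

Δ: Δ0=2, Δ1=2/3, Δ2=-3/2, Δ3=-1/2, Δ4=2
row 1: diag=8, rhs=-8; c'=3/8, d'=-1
row 2: denom=10−3·3/8=71/8; d'=(-13−3·-1)/(71/8)=-80/71
row 3: denom=8−2·16/71=536/71; d'=(6−2·-80/71)/(536/71)=293/268
row 4: denom=8−2·71/268=1001/134; d'=(15−2·293/268)/(1001/134)=1717/1001
back: M4=1717/1001
back: M3=293/268−71/268·1717/1001=1279/2002
back: M2=-80/71−16/71·1279/2002=-1272/1001
back: M1=-1−3/8·-1272/1001=-524/1001
M: M0=0, M1=-524/1001, M2=-1272/1001, M3=1279/2002, M4=1717/1001, M5=0
seg 0: a=-3, c=M0/2=0, d=(M1−M0)/(6·1)=-262/3003, b=Δ0−h0·(2M0+M1)/6=6268/3003
seg 1: a=-1, c=M1/2=-262/1001, d=(M2−M1)/(6·3)=-34/819, b=Δ1−h1·(2M1+M2)/6=5482/3003
seg 2: a=1, c=M2/2=-636/1001, d=(M3−M2)/(6·2)=3823/24024, b=Δ2−h2·(2M2+M3)/6=-200/231
seg 3: a=-2, c=M3/2=1279/4004, d=(M4−M3)/(6·2)=2155/24024, b=Δ3−h3·(2M3+M4)/6=-1285/858
seg 4: a=-3, c=M4/2=1717/2002, d=(M5−M4)/(6·2)=-1717/12012, b=Δ4−h4·(2M4+M5)/6=2572/3003
t_q=7 → seg 3, τ=1; S=-2+-1285/858·τ+1279/4004·τ²+2155/24024·τ³=-24733/8008

  seg 0: a=-3 b=6268/3003 c=0 d=-262/3003
  seg 1: a=-1 b=5482/3003 c=-262/1001 d=-34/819
  seg 2: a=1 b=-200/231 c=-636/1001 d=3823/24024
  seg 3: a=-2 b=-1285/858 c=1279/4004 d=2155/24024
  seg 4: a=-3 b=2572/3003 c=1717/2002 d=-1717/12012
S(7) = -24733/8008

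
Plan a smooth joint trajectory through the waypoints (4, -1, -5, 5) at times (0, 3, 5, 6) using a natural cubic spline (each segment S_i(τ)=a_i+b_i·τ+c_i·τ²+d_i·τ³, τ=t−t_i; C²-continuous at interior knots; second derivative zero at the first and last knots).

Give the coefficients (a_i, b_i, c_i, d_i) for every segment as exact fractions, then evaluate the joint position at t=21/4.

Δ: Δ0=-5/3, Δ1=-2, Δ2=10
row 1: diag=10, rhs=-2; c'=1/5, d'=-1/5
row 2: denom=6−2·1/5=28/5; d'=(72−2·-1/5)/(28/5)=181/14
back: M2=181/14
back: M1=-1/5−1/5·181/14=-39/14
M: M0=0, M1=-39/14, M2=181/14, M3=0
seg 0: a=4, c=M0/2=0, d=(M1−M0)/(6·3)=-13/84, b=Δ0−h0·(2M0+M1)/6=-23/84
seg 1: a=-1, c=M1/2=-39/28, d=(M2−M1)/(6·2)=55/42, b=Δ1−h1·(2M1+M2)/6=-187/42
seg 2: a=-5, c=M2/2=181/28, d=(M3−M2)/(6·1)=-181/84, b=Δ2−h2·(2M2+M3)/6=239/42
t_q=21/4 → seg 2, τ=1/4; S=-5+239/42·τ+181/28·τ²+-181/84·τ³=-821/256

  seg 0: a=4 b=-23/84 c=0 d=-13/84
  seg 1: a=-1 b=-187/42 c=-39/28 d=55/42
  seg 2: a=-5 b=239/42 c=181/28 d=-181/84
S(21/4) = -821/256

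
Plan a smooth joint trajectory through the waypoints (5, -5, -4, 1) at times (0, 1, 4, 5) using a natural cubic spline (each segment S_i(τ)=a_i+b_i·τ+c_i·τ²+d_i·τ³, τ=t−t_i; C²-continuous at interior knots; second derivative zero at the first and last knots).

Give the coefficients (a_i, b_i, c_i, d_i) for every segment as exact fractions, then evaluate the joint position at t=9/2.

  seg 0: a=5 b=-1856/165 c=0 d=206/165
  seg 1: a=-5 b=-1238/165 c=206/55 d=-17/45
  seg 2: a=-4 b=787/165 c=19/55 d=-19/165
S(9/2) = -679/440

Δ: Δ0=-10, Δ1=1/3, Δ2=5
row 1: diag=8, rhs=62; c'=3/8, d'=31/4
row 2: denom=8−3·3/8=55/8; d'=(28−3·31/4)/(55/8)=38/55
back: M2=38/55
back: M1=31/4−3/8·38/55=412/55
M: M0=0, M1=412/55, M2=38/55, M3=0
seg 0: a=5, c=M0/2=0, d=(M1−M0)/(6·1)=206/165, b=Δ0−h0·(2M0+M1)/6=-1856/165
seg 1: a=-5, c=M1/2=206/55, d=(M2−M1)/(6·3)=-17/45, b=Δ1−h1·(2M1+M2)/6=-1238/165
seg 2: a=-4, c=M2/2=19/55, d=(M3−M2)/(6·1)=-19/165, b=Δ2−h2·(2M2+M3)/6=787/165
t_q=9/2 → seg 2, τ=1/2; S=-4+787/165·τ+19/55·τ²+-19/165·τ³=-679/440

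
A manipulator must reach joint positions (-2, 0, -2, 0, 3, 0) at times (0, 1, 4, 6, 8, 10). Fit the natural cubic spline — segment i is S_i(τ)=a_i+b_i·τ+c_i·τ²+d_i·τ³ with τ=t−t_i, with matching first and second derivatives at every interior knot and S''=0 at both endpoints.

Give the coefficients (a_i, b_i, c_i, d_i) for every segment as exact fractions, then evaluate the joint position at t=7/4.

Δ: Δ0=2, Δ1=-2/3, Δ2=1, Δ3=3/2, Δ4=-3/2
row 1: diag=8, rhs=-16; c'=3/8, d'=-2
row 2: denom=10−3·3/8=71/8; d'=(10−3·-2)/(71/8)=128/71
row 3: denom=8−2·16/71=536/71; d'=(3−2·128/71)/(536/71)=-43/536
row 4: denom=8−2·71/268=1001/134; d'=(-18−2·-43/536)/(1001/134)=-683/286
back: M4=-683/286
back: M3=-43/536−71/268·-683/286=79/143
back: M2=128/71−16/71·79/143=240/143
back: M1=-2−3/8·240/143=-376/143
M: M0=0, M1=-376/143, M2=240/143, M3=79/143, M4=-683/286, M5=0
seg 0: a=-2, c=M0/2=0, d=(M1−M0)/(6·1)=-188/429, b=Δ0−h0·(2M0+M1)/6=1046/429
seg 1: a=0, c=M1/2=-188/143, d=(M2−M1)/(6·3)=28/117, b=Δ1−h1·(2M1+M2)/6=482/429
seg 2: a=-2, c=M2/2=120/143, d=(M3−M2)/(6·2)=-161/1716, b=Δ2−h2·(2M2+M3)/6=-10/33
seg 3: a=0, c=M3/2=79/286, d=(M4−M3)/(6·2)=-841/3432, b=Δ3−h3·(2M3+M4)/6=827/429
seg 4: a=3, c=M4/2=-683/572, d=(M5−M4)/(6·2)=683/3432, b=Δ4−h4·(2M4+M5)/6=79/858
t_q=7/4 → seg 1, τ=3/4; S=0+482/429·τ+-188/143·τ²+28/117·τ³=467/2288

  seg 0: a=-2 b=1046/429 c=0 d=-188/429
  seg 1: a=0 b=482/429 c=-188/143 d=28/117
  seg 2: a=-2 b=-10/33 c=120/143 d=-161/1716
  seg 3: a=0 b=827/429 c=79/286 d=-841/3432
  seg 4: a=3 b=79/858 c=-683/572 d=683/3432
S(7/4) = 467/2288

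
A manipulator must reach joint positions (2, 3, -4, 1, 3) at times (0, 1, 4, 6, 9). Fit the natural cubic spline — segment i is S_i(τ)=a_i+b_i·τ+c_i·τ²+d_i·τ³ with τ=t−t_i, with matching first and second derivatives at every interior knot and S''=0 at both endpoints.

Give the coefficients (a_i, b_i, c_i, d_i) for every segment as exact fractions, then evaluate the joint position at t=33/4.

  seg 0: a=2 b=577/339 c=0 d=-238/339
  seg 1: a=3 b=-137/339 c=-238/113 d=496/1017
  seg 2: a=-4 b=43/339 c=258/113 d=-1487/2712
  seg 3: a=1 b=1817/678 c=-455/452 d=455/4068
S(33/4) = 92795/28928

Δ: Δ0=1, Δ1=-7/3, Δ2=5/2, Δ3=2/3
row 1: diag=8, rhs=-20; c'=3/8, d'=-5/2
row 2: denom=10−3·3/8=71/8; d'=(29−3·-5/2)/(71/8)=292/71
row 3: denom=10−2·16/71=678/71; d'=(-11−2·292/71)/(678/71)=-455/226
back: M3=-455/226
back: M2=292/71−16/71·-455/226=516/113
back: M1=-5/2−3/8·516/113=-476/113
M: M0=0, M1=-476/113, M2=516/113, M3=-455/226, M4=0
seg 0: a=2, c=M0/2=0, d=(M1−M0)/(6·1)=-238/339, b=Δ0−h0·(2M0+M1)/6=577/339
seg 1: a=3, c=M1/2=-238/113, d=(M2−M1)/(6·3)=496/1017, b=Δ1−h1·(2M1+M2)/6=-137/339
seg 2: a=-4, c=M2/2=258/113, d=(M3−M2)/(6·2)=-1487/2712, b=Δ2−h2·(2M2+M3)/6=43/339
seg 3: a=1, c=M3/2=-455/452, d=(M4−M3)/(6·3)=455/4068, b=Δ3−h3·(2M3+M4)/6=1817/678
t_q=33/4 → seg 3, τ=9/4; S=1+1817/678·τ+-455/452·τ²+455/4068·τ³=92795/28928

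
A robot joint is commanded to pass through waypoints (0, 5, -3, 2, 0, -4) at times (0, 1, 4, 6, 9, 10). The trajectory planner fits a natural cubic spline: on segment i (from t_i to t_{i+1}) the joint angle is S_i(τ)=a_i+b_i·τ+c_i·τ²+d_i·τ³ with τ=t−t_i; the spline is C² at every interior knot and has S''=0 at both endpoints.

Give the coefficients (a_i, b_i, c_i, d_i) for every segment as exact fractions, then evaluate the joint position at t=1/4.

  seg 0: a=0 b=60631/9570 c=0 d=-12781/9570
  seg 1: a=5 b=11144/4785 c=-12781/3190 d=679/870
  seg 2: a=-3 b=-6107/9570 c=4813/1595 d=-239/330
  seg 3: a=2 b=26233/9570 c=-2118/1595 d=167/2610
  seg 4: a=0 b=-16741/4785 c=-2399/3190 d=2399/9570
S(1/4) = 63821/40832

Δ: Δ0=5, Δ1=-8/3, Δ2=5/2, Δ3=-2/3, Δ4=-4
row 1: diag=8, rhs=-46; c'=3/8, d'=-23/4
row 2: denom=10−3·3/8=71/8; d'=(31−3·-23/4)/(71/8)=386/71
row 3: denom=10−2·16/71=678/71; d'=(-19−2·386/71)/(678/71)=-707/226
row 4: denom=8−3·71/226=1595/226; d'=(-20−3·-707/226)/(1595/226)=-2399/1595
back: M4=-2399/1595
back: M3=-707/226−71/226·-2399/1595=-4236/1595
back: M2=386/71−16/71·-4236/1595=9626/1595
back: M1=-23/4−3/8·9626/1595=-12781/1595
M: M0=0, M1=-12781/1595, M2=9626/1595, M3=-4236/1595, M4=-2399/1595, M5=0
seg 0: a=0, c=M0/2=0, d=(M1−M0)/(6·1)=-12781/9570, b=Δ0−h0·(2M0+M1)/6=60631/9570
seg 1: a=5, c=M1/2=-12781/3190, d=(M2−M1)/(6·3)=679/870, b=Δ1−h1·(2M1+M2)/6=11144/4785
seg 2: a=-3, c=M2/2=4813/1595, d=(M3−M2)/(6·2)=-239/330, b=Δ2−h2·(2M2+M3)/6=-6107/9570
seg 3: a=2, c=M3/2=-2118/1595, d=(M4−M3)/(6·3)=167/2610, b=Δ3−h3·(2M3+M4)/6=26233/9570
seg 4: a=0, c=M4/2=-2399/3190, d=(M5−M4)/(6·1)=2399/9570, b=Δ4−h4·(2M4+M5)/6=-16741/4785
t_q=1/4 → seg 0, τ=1/4; S=0+60631/9570·τ+0·τ²+-12781/9570·τ³=63821/40832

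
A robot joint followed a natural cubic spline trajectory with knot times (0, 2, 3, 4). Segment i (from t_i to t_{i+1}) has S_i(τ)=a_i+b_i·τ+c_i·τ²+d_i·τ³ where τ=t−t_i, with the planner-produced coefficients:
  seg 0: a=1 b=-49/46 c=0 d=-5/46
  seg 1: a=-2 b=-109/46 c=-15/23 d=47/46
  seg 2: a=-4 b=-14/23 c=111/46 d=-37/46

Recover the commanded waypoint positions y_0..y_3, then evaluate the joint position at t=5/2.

y_0=1 y_1=-2 y_2=-4 y_3=-3
S(5/2) = -1185/368

y_0 = S_0(0) = a_0 = 1
y_1 = S_1(0) = a_1 = -2
y_2 = S_2(0) = a_2 = -4
y_3 = S_2(1) = -3
t_q=5/2 is in segment 1 (τ=1/2); S_1(τ)=-1185/368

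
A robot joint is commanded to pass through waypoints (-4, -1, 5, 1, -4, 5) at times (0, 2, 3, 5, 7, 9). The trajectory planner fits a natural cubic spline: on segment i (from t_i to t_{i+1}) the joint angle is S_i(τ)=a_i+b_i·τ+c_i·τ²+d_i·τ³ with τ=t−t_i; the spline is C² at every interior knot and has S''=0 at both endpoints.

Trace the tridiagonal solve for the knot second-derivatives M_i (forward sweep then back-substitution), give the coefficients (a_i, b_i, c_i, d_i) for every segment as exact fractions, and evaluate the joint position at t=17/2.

Δ: Δ0=3/2, Δ1=6, Δ2=-2, Δ3=-5/2, Δ4=9/2
row 1: diag=6, rhs=27; c'=1/6, d'=9/2
row 2: denom=6−1·1/6=35/6; d'=(-48−1·9/2)/(35/6)=-9
row 3: denom=8−2·12/35=256/35; d'=(-3−2·-9)/(256/35)=525/256
row 4: denom=8−2·35/128=477/64; d'=(42−2·525/256)/(477/64)=539/106
back: M4=539/106
back: M3=525/256−35/128·539/106=35/53
back: M2=-9−12/35·35/53=-489/53
back: M1=9/2−1/6·-489/53=320/53
M: M0=0, M1=320/53, M2=-489/53, M3=35/53, M4=539/106, M5=0
seg 0: a=-4, c=M0/2=0, d=(M1−M0)/(6·2)=80/159, b=Δ0−h0·(2M0+M1)/6=-163/318
seg 1: a=-1, c=M1/2=160/53, d=(M2−M1)/(6·1)=-809/318, b=Δ1−h1·(2M1+M2)/6=1757/318
seg 2: a=5, c=M2/2=-489/106, d=(M3−M2)/(6·2)=131/159, b=Δ2−h2·(2M2+M3)/6=625/159
seg 3: a=1, c=M3/2=35/106, d=(M4−M3)/(6·2)=469/1272, b=Δ3−h3·(2M3+M4)/6=-737/159
seg 4: a=-4, c=M4/2=539/212, d=(M5−M4)/(6·2)=-539/1272, b=Δ4−h4·(2M4+M5)/6=353/318
t_q=17/2 → seg 4, τ=3/2; S=-4+353/318·τ+539/212·τ²+-539/1272·τ³=6633/3392

  seg 0: a=-4 b=-163/318 c=0 d=80/159
  seg 1: a=-1 b=1757/318 c=160/53 d=-809/318
  seg 2: a=5 b=625/159 c=-489/106 d=131/159
  seg 3: a=1 b=-737/159 c=35/106 d=469/1272
  seg 4: a=-4 b=353/318 c=539/212 d=-539/1272
S(17/2) = 6633/3392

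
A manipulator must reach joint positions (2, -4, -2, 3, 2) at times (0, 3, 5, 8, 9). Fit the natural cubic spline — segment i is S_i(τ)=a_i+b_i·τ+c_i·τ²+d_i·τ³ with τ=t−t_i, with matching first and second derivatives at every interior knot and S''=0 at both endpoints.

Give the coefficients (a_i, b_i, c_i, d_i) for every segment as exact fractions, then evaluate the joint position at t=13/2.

Δ: Δ0=-2, Δ1=1, Δ2=5/3, Δ3=-1
row 1: diag=10, rhs=18; c'=1/5, d'=9/5
row 2: denom=10−2·1/5=48/5; d'=(4−2·9/5)/(48/5)=1/24
row 3: denom=8−3·5/16=113/16; d'=(-16−3·1/24)/(113/16)=-258/113
back: M3=-258/113
back: M2=1/24−5/16·-258/113=256/339
back: M1=9/5−1/5·256/339=559/339
M: M0=0, M1=559/339, M2=256/339, M3=-258/113, M4=0
seg 0: a=2, c=M0/2=0, d=(M1−M0)/(6·3)=559/6102, b=Δ0−h0·(2M0+M1)/6=-1915/678
seg 1: a=-4, c=M1/2=559/678, d=(M2−M1)/(6·2)=-101/1356, b=Δ1−h1·(2M1+M2)/6=-119/339
seg 2: a=-2, c=M2/2=128/339, d=(M3−M2)/(6·3)=-515/3051, b=Δ2−h2·(2M2+M3)/6=232/113
seg 3: a=3, c=M3/2=-129/113, d=(M4−M3)/(6·1)=43/113, b=Δ3−h3·(2M3+M4)/6=-27/113
t_q=13/2 → seg 2, τ=3/2; S=-2+232/113·τ+128/339·τ²+-515/3051·τ³=1229/904

  seg 0: a=2 b=-1915/678 c=0 d=559/6102
  seg 1: a=-4 b=-119/339 c=559/678 d=-101/1356
  seg 2: a=-2 b=232/113 c=128/339 d=-515/3051
  seg 3: a=3 b=-27/113 c=-129/113 d=43/113
S(13/2) = 1229/904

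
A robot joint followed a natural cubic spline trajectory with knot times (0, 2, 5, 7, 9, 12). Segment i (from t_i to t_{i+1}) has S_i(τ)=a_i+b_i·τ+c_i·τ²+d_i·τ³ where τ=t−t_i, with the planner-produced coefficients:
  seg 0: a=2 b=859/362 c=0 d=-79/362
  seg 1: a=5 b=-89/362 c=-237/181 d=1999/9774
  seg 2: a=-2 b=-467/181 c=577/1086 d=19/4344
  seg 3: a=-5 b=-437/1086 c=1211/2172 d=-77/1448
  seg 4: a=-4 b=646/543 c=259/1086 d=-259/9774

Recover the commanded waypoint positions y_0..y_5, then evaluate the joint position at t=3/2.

y_0=2 y_1=5 y_2=-2 y_3=-5 y_4=-4 y_5=1
S(3/2) = 13967/2896

y_0 = S_0(0) = a_0 = 2
y_1 = S_1(0) = a_1 = 5
y_2 = S_2(0) = a_2 = -2
y_3 = S_3(0) = a_3 = -5
y_4 = S_4(0) = a_4 = -4
y_5 = S_4(3) = 1
t_q=3/2 is in segment 0 (τ=3/2); S_0(τ)=13967/2896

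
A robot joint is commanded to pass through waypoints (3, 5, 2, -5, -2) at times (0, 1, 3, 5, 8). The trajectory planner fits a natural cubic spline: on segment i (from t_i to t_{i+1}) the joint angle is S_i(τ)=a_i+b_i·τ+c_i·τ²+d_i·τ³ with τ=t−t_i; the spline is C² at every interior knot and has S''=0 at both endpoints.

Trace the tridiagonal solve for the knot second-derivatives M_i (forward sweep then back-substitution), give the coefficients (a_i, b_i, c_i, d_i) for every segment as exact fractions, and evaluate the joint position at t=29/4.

  seg 0: a=3 b=5/2 c=0 d=-1/2
  seg 1: a=5 b=1 c=-3/2 d=1/8
  seg 2: a=2 b=-7/2 c=-3/4 d=3/8
  seg 3: a=-5 b=-2 c=3/2 d=-1/6
S(29/4) = -487/128

Δ: Δ0=2, Δ1=-3/2, Δ2=-7/2, Δ3=1
row 1: diag=6, rhs=-21; c'=1/3, d'=-7/2
row 2: denom=8−2·1/3=22/3; d'=(-12−2·-7/2)/(22/3)=-15/22
row 3: denom=10−2·3/11=104/11; d'=(27−2·-15/22)/(104/11)=3
back: M3=3
back: M2=-15/22−3/11·3=-3/2
back: M1=-7/2−1/3·-3/2=-3
M: M0=0, M1=-3, M2=-3/2, M3=3, M4=0
seg 0: a=3, c=M0/2=0, d=(M1−M0)/(6·1)=-1/2, b=Δ0−h0·(2M0+M1)/6=5/2
seg 1: a=5, c=M1/2=-3/2, d=(M2−M1)/(6·2)=1/8, b=Δ1−h1·(2M1+M2)/6=1
seg 2: a=2, c=M2/2=-3/4, d=(M3−M2)/(6·2)=3/8, b=Δ2−h2·(2M2+M3)/6=-7/2
seg 3: a=-5, c=M3/2=3/2, d=(M4−M3)/(6·3)=-1/6, b=Δ3−h3·(2M3+M4)/6=-2
t_q=29/4 → seg 3, τ=9/4; S=-5+-2·τ+3/2·τ²+-1/6·τ³=-487/128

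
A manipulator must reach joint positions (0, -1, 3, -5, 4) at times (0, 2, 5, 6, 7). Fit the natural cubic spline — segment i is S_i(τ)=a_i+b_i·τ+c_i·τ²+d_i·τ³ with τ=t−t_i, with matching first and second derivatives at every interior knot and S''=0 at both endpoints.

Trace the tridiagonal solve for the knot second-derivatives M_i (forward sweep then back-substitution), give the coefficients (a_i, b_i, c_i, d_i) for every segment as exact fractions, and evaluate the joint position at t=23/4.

  seg 0: a=0 b=-865/411 c=0 d=1319/3288
  seg 1: a=-1 b=2227/822 c=1319/548 d=-4711/4932
  seg 2: a=3 b=-14203/1644 c=-848/137 d=11227/1644
  seg 3: a=-5 b=-437/822 c=7835/548 d=-7835/1644
S(23/4) = -143101/35072

Δ: Δ0=-1/2, Δ1=4/3, Δ2=-8, Δ3=9
row 1: diag=10, rhs=11; c'=3/10, d'=11/10
row 2: denom=8−3·3/10=71/10; d'=(-56−3·11/10)/(71/10)=-593/71
row 3: denom=4−1·10/71=274/71; d'=(102−1·-593/71)/(274/71)=7835/274
back: M3=7835/274
back: M2=-593/71−10/71·7835/274=-1696/137
back: M1=11/10−3/10·-1696/137=1319/274
M: M0=0, M1=1319/274, M2=-1696/137, M3=7835/274, M4=0
seg 0: a=0, c=M0/2=0, d=(M1−M0)/(6·2)=1319/3288, b=Δ0−h0·(2M0+M1)/6=-865/411
seg 1: a=-1, c=M1/2=1319/548, d=(M2−M1)/(6·3)=-4711/4932, b=Δ1−h1·(2M1+M2)/6=2227/822
seg 2: a=3, c=M2/2=-848/137, d=(M3−M2)/(6·1)=11227/1644, b=Δ2−h2·(2M2+M3)/6=-14203/1644
seg 3: a=-5, c=M3/2=7835/548, d=(M4−M3)/(6·1)=-7835/1644, b=Δ3−h3·(2M3+M4)/6=-437/822
t_q=23/4 → seg 2, τ=3/4; S=3+-14203/1644·τ+-848/137·τ²+11227/1644·τ³=-143101/35072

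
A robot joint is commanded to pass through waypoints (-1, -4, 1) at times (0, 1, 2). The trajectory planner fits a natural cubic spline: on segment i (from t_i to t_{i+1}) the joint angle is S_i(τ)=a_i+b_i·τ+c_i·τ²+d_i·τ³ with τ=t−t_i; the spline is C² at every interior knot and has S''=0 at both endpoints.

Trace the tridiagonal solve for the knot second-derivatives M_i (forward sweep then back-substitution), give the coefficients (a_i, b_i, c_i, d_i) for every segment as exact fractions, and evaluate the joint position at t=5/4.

  seg 0: a=-1 b=-5 c=0 d=2
  seg 1: a=-4 b=1 c=6 d=-2
S(5/4) = -109/32

Δ: Δ0=-3, Δ1=5
row 1: diag=4, rhs=48; c'=1/4, d'=12
back: M1=12
M: M0=0, M1=12, M2=0
seg 0: a=-1, c=M0/2=0, d=(M1−M0)/(6·1)=2, b=Δ0−h0·(2M0+M1)/6=-5
seg 1: a=-4, c=M1/2=6, d=(M2−M1)/(6·1)=-2, b=Δ1−h1·(2M1+M2)/6=1
t_q=5/4 → seg 1, τ=1/4; S=-4+1·τ+6·τ²+-2·τ³=-109/32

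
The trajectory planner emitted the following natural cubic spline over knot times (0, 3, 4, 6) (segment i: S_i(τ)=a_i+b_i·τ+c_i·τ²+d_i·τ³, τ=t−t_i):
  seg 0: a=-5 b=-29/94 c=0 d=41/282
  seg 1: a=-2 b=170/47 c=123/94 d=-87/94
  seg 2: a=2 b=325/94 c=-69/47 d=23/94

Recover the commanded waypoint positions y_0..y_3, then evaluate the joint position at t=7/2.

y_0=-5 y_1=-2 y_2=2 y_3=5
S(7/2) = 15/752

y_0 = S_0(0) = a_0 = -5
y_1 = S_1(0) = a_1 = -2
y_2 = S_2(0) = a_2 = 2
y_3 = S_2(2) = 5
t_q=7/2 is in segment 1 (τ=1/2); S_1(τ)=15/752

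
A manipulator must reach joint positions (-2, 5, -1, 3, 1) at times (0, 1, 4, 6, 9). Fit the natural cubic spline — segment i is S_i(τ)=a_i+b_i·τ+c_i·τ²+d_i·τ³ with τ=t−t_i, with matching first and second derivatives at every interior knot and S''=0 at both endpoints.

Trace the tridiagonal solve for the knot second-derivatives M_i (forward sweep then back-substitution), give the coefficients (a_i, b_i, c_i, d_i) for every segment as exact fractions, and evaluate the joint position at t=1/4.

  seg 0: a=-2 b=2873/339 c=0 d=-500/339
  seg 1: a=5 b=1373/339 c=-500/113 d=2449/3051
  seg 2: a=-1 b=-280/339 c=949/339 d=-235/339
  seg 3: a=3 b=232/113 c=-461/339 d=461/3051
S(1/4) = 173/1808

Δ: Δ0=7, Δ1=-2, Δ2=2, Δ3=-2/3
row 1: diag=8, rhs=-54; c'=3/8, d'=-27/4
row 2: denom=10−3·3/8=71/8; d'=(24−3·-27/4)/(71/8)=354/71
row 3: denom=10−2·16/71=678/71; d'=(-16−2·354/71)/(678/71)=-922/339
back: M3=-922/339
back: M2=354/71−16/71·-922/339=1898/339
back: M1=-27/4−3/8·1898/339=-1000/113
M: M0=0, M1=-1000/113, M2=1898/339, M3=-922/339, M4=0
seg 0: a=-2, c=M0/2=0, d=(M1−M0)/(6·1)=-500/339, b=Δ0−h0·(2M0+M1)/6=2873/339
seg 1: a=5, c=M1/2=-500/113, d=(M2−M1)/(6·3)=2449/3051, b=Δ1−h1·(2M1+M2)/6=1373/339
seg 2: a=-1, c=M2/2=949/339, d=(M3−M2)/(6·2)=-235/339, b=Δ2−h2·(2M2+M3)/6=-280/339
seg 3: a=3, c=M3/2=-461/339, d=(M4−M3)/(6·3)=461/3051, b=Δ3−h3·(2M3+M4)/6=232/113
t_q=1/4 → seg 0, τ=1/4; S=-2+2873/339·τ+0·τ²+-500/339·τ³=173/1808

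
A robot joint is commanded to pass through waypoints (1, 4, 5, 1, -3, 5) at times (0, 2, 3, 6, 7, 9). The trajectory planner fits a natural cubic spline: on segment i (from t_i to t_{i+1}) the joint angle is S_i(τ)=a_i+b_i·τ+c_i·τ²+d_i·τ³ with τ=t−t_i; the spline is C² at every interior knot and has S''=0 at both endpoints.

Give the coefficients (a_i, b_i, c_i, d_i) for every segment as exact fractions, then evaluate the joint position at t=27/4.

Δ: Δ0=3/2, Δ1=1, Δ2=-4/3, Δ3=-4, Δ4=4
row 1: diag=6, rhs=-3; c'=1/6, d'=-1/2
row 2: denom=8−1·1/6=47/6; d'=(-14−1·-1/2)/(47/6)=-81/47
row 3: denom=8−3·18/47=322/47; d'=(-16−3·-81/47)/(322/47)=-509/322
row 4: denom=6−1·47/322=1885/322; d'=(48−1·-509/322)/(1885/322)=3193/377
back: M4=3193/377
back: M3=-509/322−47/322·3193/377=-1062/377
back: M2=-81/47−18/47·-1062/377=-243/377
back: M1=-1/2−1/6·-243/377=-148/377
M: M0=0, M1=-148/377, M2=-243/377, M3=-1062/377, M4=3193/377, M5=0
seg 0: a=1, c=M0/2=0, d=(M1−M0)/(6·2)=-37/1131, b=Δ0−h0·(2M0+M1)/6=3689/2262
seg 1: a=4, c=M1/2=-74/377, d=(M2−M1)/(6·1)=-95/2262, b=Δ1−h1·(2M1+M2)/6=2801/2262
seg 2: a=5, c=M2/2=-243/754, d=(M3−M2)/(6·3)=-7/58, b=Δ2−h2·(2M2+M3)/6=814/1131
seg 3: a=1, c=M3/2=-531/377, d=(M4−M3)/(6·1)=4255/2262, b=Δ3−h3·(2M3+M4)/6=-10117/2262
seg 4: a=-3, c=M4/2=3193/754, d=(M5−M4)/(6·2)=-3193/4524, b=Δ4−h4·(2M4+M5)/6=-1862/1131
t_q=27/4 → seg 3, τ=3/4; S=1+-10117/2262·τ+-531/377·τ²+4255/2262·τ³=-113553/48256

  seg 0: a=1 b=3689/2262 c=0 d=-37/1131
  seg 1: a=4 b=2801/2262 c=-74/377 d=-95/2262
  seg 2: a=5 b=814/1131 c=-243/754 d=-7/58
  seg 3: a=1 b=-10117/2262 c=-531/377 d=4255/2262
  seg 4: a=-3 b=-1862/1131 c=3193/754 d=-3193/4524
S(27/4) = -113553/48256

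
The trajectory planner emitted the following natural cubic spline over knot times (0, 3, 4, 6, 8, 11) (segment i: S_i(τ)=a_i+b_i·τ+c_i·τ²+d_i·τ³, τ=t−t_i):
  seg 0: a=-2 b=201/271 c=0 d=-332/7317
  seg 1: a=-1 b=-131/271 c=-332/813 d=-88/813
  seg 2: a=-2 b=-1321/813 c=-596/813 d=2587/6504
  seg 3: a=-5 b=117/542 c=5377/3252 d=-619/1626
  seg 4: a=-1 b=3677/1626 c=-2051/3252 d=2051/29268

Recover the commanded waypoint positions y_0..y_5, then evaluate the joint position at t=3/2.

y_0=-2 y_1=-1 y_2=-2 y_3=-5 y_4=-1 y_5=2
S(3/2) = -282/271

y_0 = S_0(0) = a_0 = -2
y_1 = S_1(0) = a_1 = -1
y_2 = S_2(0) = a_2 = -2
y_3 = S_3(0) = a_3 = -5
y_4 = S_4(0) = a_4 = -1
y_5 = S_4(3) = 2
t_q=3/2 is in segment 0 (τ=3/2); S_0(τ)=-282/271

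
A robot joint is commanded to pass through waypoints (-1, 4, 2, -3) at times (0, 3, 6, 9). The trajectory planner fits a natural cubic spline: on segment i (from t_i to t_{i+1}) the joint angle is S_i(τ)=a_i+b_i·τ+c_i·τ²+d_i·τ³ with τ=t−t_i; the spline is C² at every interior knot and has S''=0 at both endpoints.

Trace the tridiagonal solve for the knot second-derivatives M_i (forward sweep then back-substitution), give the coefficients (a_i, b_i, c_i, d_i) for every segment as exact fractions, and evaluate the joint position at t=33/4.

Δ: Δ0=5/3, Δ1=-2/3, Δ2=-5/3
row 1: diag=12, rhs=-14; c'=1/4, d'=-7/6
row 2: denom=12−3·1/4=45/4; d'=(-6−3·-7/6)/(45/4)=-2/9
back: M2=-2/9
back: M1=-7/6−1/4·-2/9=-10/9
M: M0=0, M1=-10/9, M2=-2/9, M3=0
seg 0: a=-1, c=M0/2=0, d=(M1−M0)/(6·3)=-5/81, b=Δ0−h0·(2M0+M1)/6=20/9
seg 1: a=4, c=M1/2=-5/9, d=(M2−M1)/(6·3)=4/81, b=Δ1−h1·(2M1+M2)/6=5/9
seg 2: a=2, c=M2/2=-1/9, d=(M3−M2)/(6·3)=1/81, b=Δ2−h2·(2M2+M3)/6=-13/9
t_q=33/4 → seg 2, τ=9/4; S=2+-13/9·τ+-1/9·τ²+1/81·τ³=-107/64

  seg 0: a=-1 b=20/9 c=0 d=-5/81
  seg 1: a=4 b=5/9 c=-5/9 d=4/81
  seg 2: a=2 b=-13/9 c=-1/9 d=1/81
S(33/4) = -107/64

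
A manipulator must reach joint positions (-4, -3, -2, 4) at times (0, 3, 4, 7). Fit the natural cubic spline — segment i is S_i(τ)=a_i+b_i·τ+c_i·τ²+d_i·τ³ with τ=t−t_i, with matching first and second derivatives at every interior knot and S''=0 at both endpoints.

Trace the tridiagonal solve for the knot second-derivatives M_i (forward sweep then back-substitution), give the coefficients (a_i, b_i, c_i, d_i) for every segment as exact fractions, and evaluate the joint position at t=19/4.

  seg 0: a=-4 b=8/63 c=0 d=13/567
  seg 1: a=-3 b=47/63 c=13/63 d=1/21
  seg 2: a=-2 b=82/63 c=22/63 d=-22/567
S(19/4) = -27/32

Δ: Δ0=1/3, Δ1=1, Δ2=2
row 1: diag=8, rhs=4; c'=1/8, d'=1/2
row 2: denom=8−1·1/8=63/8; d'=(6−1·1/2)/(63/8)=44/63
back: M2=44/63
back: M1=1/2−1/8·44/63=26/63
M: M0=0, M1=26/63, M2=44/63, M3=0
seg 0: a=-4, c=M0/2=0, d=(M1−M0)/(6·3)=13/567, b=Δ0−h0·(2M0+M1)/6=8/63
seg 1: a=-3, c=M1/2=13/63, d=(M2−M1)/(6·1)=1/21, b=Δ1−h1·(2M1+M2)/6=47/63
seg 2: a=-2, c=M2/2=22/63, d=(M3−M2)/(6·3)=-22/567, b=Δ2−h2·(2M2+M3)/6=82/63
t_q=19/4 → seg 2, τ=3/4; S=-2+82/63·τ+22/63·τ²+-22/567·τ³=-27/32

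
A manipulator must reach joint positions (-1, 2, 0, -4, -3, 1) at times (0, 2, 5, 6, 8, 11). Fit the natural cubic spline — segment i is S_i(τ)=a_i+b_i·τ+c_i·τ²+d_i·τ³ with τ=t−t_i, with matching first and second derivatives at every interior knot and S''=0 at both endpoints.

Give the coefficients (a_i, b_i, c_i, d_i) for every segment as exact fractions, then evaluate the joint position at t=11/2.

  seg 0: a=-1 b=1583/969 c=0 d=-259/7752
  seg 1: a=2 b=2389/1938 c=-259/1292 d=-559/3876
  seg 2: a=0 b=-881/228 c=-484/323 d=5281/3876
  seg 3: a=-4 b=-5375/1938 c=3345/1292 d=-3691/7752
  seg 4: a=-3 b=1811/969 c=-173/646 d=173/5814
S(11/2) = -22081/10336

Δ: Δ0=3/2, Δ1=-2/3, Δ2=-4, Δ3=1/2, Δ4=4/3
row 1: diag=10, rhs=-13; c'=3/10, d'=-13/10
row 2: denom=8−3·3/10=71/10; d'=(-20−3·-13/10)/(71/10)=-161/71
row 3: denom=6−1·10/71=416/71; d'=(27−1·-161/71)/(416/71)=1039/208
row 4: denom=10−2·71/208=969/104; d'=(5−2·1039/208)/(969/104)=-173/323
back: M4=-173/323
back: M3=1039/208−71/208·-173/323=3345/646
back: M2=-161/71−10/71·3345/646=-968/323
back: M1=-13/10−3/10·-968/323=-259/646
M: M0=0, M1=-259/646, M2=-968/323, M3=3345/646, M4=-173/323, M5=0
seg 0: a=-1, c=M0/2=0, d=(M1−M0)/(6·2)=-259/7752, b=Δ0−h0·(2M0+M1)/6=1583/969
seg 1: a=2, c=M1/2=-259/1292, d=(M2−M1)/(6·3)=-559/3876, b=Δ1−h1·(2M1+M2)/6=2389/1938
seg 2: a=0, c=M2/2=-484/323, d=(M3−M2)/(6·1)=5281/3876, b=Δ2−h2·(2M2+M3)/6=-881/228
seg 3: a=-4, c=M3/2=3345/1292, d=(M4−M3)/(6·2)=-3691/7752, b=Δ3−h3·(2M3+M4)/6=-5375/1938
seg 4: a=-3, c=M4/2=-173/646, d=(M5−M4)/(6·3)=173/5814, b=Δ4−h4·(2M4+M5)/6=1811/969
t_q=11/2 → seg 2, τ=1/2; S=0+-881/228·τ+-484/323·τ²+5281/3876·τ³=-22081/10336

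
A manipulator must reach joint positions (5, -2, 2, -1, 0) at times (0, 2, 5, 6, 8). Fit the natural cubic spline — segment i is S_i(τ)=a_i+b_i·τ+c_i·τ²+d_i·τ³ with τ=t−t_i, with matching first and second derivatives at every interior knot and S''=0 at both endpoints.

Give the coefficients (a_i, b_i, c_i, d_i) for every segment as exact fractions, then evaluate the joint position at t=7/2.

  seg 0: a=5 b=-3131/624 c=0 d=947/2496
  seg 1: a=-2 b=-145/312 c=947/416 d=-161/288
  seg 2: a=2 b=-2371/1248 c=-573/208 d=2065/1248
  seg 3: a=-1 b=-763/312 c=919/416 d=-919/2496
S(7/2) = 1791/3328

Δ: Δ0=-7/2, Δ1=4/3, Δ2=-3, Δ3=1/2
row 1: diag=10, rhs=29; c'=3/10, d'=29/10
row 2: denom=8−3·3/10=71/10; d'=(-26−3·29/10)/(71/10)=-347/71
row 3: denom=6−1·10/71=416/71; d'=(21−1·-347/71)/(416/71)=919/208
back: M3=919/208
back: M2=-347/71−10/71·919/208=-573/104
back: M1=29/10−3/10·-573/104=947/208
M: M0=0, M1=947/208, M2=-573/104, M3=919/208, M4=0
seg 0: a=5, c=M0/2=0, d=(M1−M0)/(6·2)=947/2496, b=Δ0−h0·(2M0+M1)/6=-3131/624
seg 1: a=-2, c=M1/2=947/416, d=(M2−M1)/(6·3)=-161/288, b=Δ1−h1·(2M1+M2)/6=-145/312
seg 2: a=2, c=M2/2=-573/208, d=(M3−M2)/(6·1)=2065/1248, b=Δ2−h2·(2M2+M3)/6=-2371/1248
seg 3: a=-1, c=M3/2=919/416, d=(M4−M3)/(6·2)=-919/2496, b=Δ3−h3·(2M3+M4)/6=-763/312
t_q=7/2 → seg 1, τ=3/2; S=-2+-145/312·τ+947/416·τ²+-161/288·τ³=1791/3328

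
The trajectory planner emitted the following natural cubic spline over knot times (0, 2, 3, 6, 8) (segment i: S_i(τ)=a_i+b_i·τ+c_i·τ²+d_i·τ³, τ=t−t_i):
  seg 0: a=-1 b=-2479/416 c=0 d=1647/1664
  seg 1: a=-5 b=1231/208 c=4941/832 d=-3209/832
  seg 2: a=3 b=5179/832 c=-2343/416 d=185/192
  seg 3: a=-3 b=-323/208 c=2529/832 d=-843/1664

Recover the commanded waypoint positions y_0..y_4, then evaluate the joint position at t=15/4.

y_0=-1 y_1=-5 y_2=3 y_3=-3 y_4=2
S(15/4) = 261285/53248

y_0 = S_0(0) = a_0 = -1
y_1 = S_1(0) = a_1 = -5
y_2 = S_2(0) = a_2 = 3
y_3 = S_3(0) = a_3 = -3
y_4 = S_3(2) = 2
t_q=15/4 is in segment 2 (τ=3/4); S_2(τ)=261285/53248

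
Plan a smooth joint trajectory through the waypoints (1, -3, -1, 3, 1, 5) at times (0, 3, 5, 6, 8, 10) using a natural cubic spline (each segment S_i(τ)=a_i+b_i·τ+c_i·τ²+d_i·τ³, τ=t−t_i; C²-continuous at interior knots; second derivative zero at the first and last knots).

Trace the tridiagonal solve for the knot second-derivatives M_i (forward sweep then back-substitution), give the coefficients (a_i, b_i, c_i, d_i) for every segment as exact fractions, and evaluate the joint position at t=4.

  seg 0: a=1 b=-2927/1788 c=0 d=181/5364
  seg 1: a=-3 b=-649/894 c=181/596 d=125/447
  seg 2: a=-1 b=3437/894 c=1181/596 d=-3265/1788
  seg 3: a=3 b=4165/1788 c=-521/149 d=6551/7152
  seg 4: a=1 b=-595/894 c=2383/1192 d=-2383/7152
S(4) = -1873/596

Δ: Δ0=-4/3, Δ1=1, Δ2=4, Δ3=-1, Δ4=2
row 1: diag=10, rhs=14; c'=1/5, d'=7/5
row 2: denom=6−2·1/5=28/5; d'=(18−2·7/5)/(28/5)=19/7
row 3: denom=6−1·5/28=163/28; d'=(-30−1·19/7)/(163/28)=-916/163
row 4: denom=8−2·56/163=1192/163; d'=(18−2·-916/163)/(1192/163)=2383/596
back: M4=2383/596
back: M3=-916/163−56/163·2383/596=-1042/149
back: M2=19/7−5/28·-1042/149=1181/298
back: M1=7/5−1/5·1181/298=181/298
M: M0=0, M1=181/298, M2=1181/298, M3=-1042/149, M4=2383/596, M5=0
seg 0: a=1, c=M0/2=0, d=(M1−M0)/(6·3)=181/5364, b=Δ0−h0·(2M0+M1)/6=-2927/1788
seg 1: a=-3, c=M1/2=181/596, d=(M2−M1)/(6·2)=125/447, b=Δ1−h1·(2M1+M2)/6=-649/894
seg 2: a=-1, c=M2/2=1181/596, d=(M3−M2)/(6·1)=-3265/1788, b=Δ2−h2·(2M2+M3)/6=3437/894
seg 3: a=3, c=M3/2=-521/149, d=(M4−M3)/(6·2)=6551/7152, b=Δ3−h3·(2M3+M4)/6=4165/1788
seg 4: a=1, c=M4/2=2383/1192, d=(M5−M4)/(6·2)=-2383/7152, b=Δ4−h4·(2M4+M5)/6=-595/894
t_q=4 → seg 1, τ=1; S=-3+-649/894·τ+181/596·τ²+125/447·τ³=-1873/596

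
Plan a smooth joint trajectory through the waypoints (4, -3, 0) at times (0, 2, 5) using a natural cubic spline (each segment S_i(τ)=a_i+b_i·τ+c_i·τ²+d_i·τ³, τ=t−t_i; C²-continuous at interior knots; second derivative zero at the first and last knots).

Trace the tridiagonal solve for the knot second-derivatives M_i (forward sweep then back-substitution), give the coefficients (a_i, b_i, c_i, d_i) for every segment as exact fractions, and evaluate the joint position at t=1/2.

  seg 0: a=4 b=-22/5 c=0 d=9/40
  seg 1: a=-3 b=-17/10 c=27/20 d=-3/20
S(1/2) = 117/64

Δ: Δ0=-7/2, Δ1=1
row 1: diag=10, rhs=27; c'=3/10, d'=27/10
back: M1=27/10
M: M0=0, M1=27/10, M2=0
seg 0: a=4, c=M0/2=0, d=(M1−M0)/(6·2)=9/40, b=Δ0−h0·(2M0+M1)/6=-22/5
seg 1: a=-3, c=M1/2=27/20, d=(M2−M1)/(6·3)=-3/20, b=Δ1−h1·(2M1+M2)/6=-17/10
t_q=1/2 → seg 0, τ=1/2; S=4+-22/5·τ+0·τ²+9/40·τ³=117/64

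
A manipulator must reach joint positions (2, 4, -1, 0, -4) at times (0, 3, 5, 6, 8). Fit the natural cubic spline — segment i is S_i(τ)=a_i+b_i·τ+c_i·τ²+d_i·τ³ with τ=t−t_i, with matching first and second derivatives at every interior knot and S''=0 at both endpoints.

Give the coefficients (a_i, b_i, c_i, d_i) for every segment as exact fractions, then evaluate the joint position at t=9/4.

  seg 0: a=2 b=4163/1956 c=0 d=-953/5868
  seg 1: a=4 b=-2207/978 c=-953/652 d=2621/3912
  seg 2: a=-1 b=-31/489 c=417/163 d=-731/489
  seg 3: a=0 b=278/489 c=-314/163 d=157/489
S(9/4) = 206087/41728

Δ: Δ0=2/3, Δ1=-5/2, Δ2=1, Δ3=-2
row 1: diag=10, rhs=-19; c'=1/5, d'=-19/10
row 2: denom=6−2·1/5=28/5; d'=(21−2·-19/10)/(28/5)=31/7
row 3: denom=6−1·5/28=163/28; d'=(-18−1·31/7)/(163/28)=-628/163
back: M3=-628/163
back: M2=31/7−5/28·-628/163=834/163
back: M1=-19/10−1/5·834/163=-953/326
M: M0=0, M1=-953/326, M2=834/163, M3=-628/163, M4=0
seg 0: a=2, c=M0/2=0, d=(M1−M0)/(6·3)=-953/5868, b=Δ0−h0·(2M0+M1)/6=4163/1956
seg 1: a=4, c=M1/2=-953/652, d=(M2−M1)/(6·2)=2621/3912, b=Δ1−h1·(2M1+M2)/6=-2207/978
seg 2: a=-1, c=M2/2=417/163, d=(M3−M2)/(6·1)=-731/489, b=Δ2−h2·(2M2+M3)/6=-31/489
seg 3: a=0, c=M3/2=-314/163, d=(M4−M3)/(6·2)=157/489, b=Δ3−h3·(2M3+M4)/6=278/489
t_q=9/4 → seg 0, τ=9/4; S=2+4163/1956·τ+0·τ²+-953/5868·τ³=206087/41728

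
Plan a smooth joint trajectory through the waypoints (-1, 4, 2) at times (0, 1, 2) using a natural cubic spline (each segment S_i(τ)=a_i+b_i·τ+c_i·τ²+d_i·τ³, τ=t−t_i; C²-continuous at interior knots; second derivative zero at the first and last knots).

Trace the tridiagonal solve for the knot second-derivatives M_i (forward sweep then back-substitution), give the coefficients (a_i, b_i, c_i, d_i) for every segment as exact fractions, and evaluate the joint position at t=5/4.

  seg 0: a=-1 b=27/4 c=0 d=-7/4
  seg 1: a=4 b=3/2 c=-21/4 d=7/4
S(5/4) = 1043/256

Δ: Δ0=5, Δ1=-2
row 1: diag=4, rhs=-42; c'=1/4, d'=-21/2
back: M1=-21/2
M: M0=0, M1=-21/2, M2=0
seg 0: a=-1, c=M0/2=0, d=(M1−M0)/(6·1)=-7/4, b=Δ0−h0·(2M0+M1)/6=27/4
seg 1: a=4, c=M1/2=-21/4, d=(M2−M1)/(6·1)=7/4, b=Δ1−h1·(2M1+M2)/6=3/2
t_q=5/4 → seg 1, τ=1/4; S=4+3/2·τ+-21/4·τ²+7/4·τ³=1043/256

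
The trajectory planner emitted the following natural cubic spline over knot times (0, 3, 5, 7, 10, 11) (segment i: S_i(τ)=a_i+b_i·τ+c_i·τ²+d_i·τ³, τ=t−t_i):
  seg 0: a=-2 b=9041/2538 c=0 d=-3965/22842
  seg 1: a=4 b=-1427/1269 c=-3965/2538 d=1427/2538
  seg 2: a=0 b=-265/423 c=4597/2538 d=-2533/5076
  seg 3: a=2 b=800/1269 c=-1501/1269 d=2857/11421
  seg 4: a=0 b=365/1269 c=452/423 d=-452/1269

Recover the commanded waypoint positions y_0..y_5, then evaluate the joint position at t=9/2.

y_0 = S_0(0) = a_0 = -2
y_1 = S_1(0) = a_1 = 4
y_2 = S_2(0) = a_2 = 0
y_3 = S_3(0) = a_3 = 2
y_4 = S_4(0) = a_4 = 0
y_5 = S_4(1) = 1
t_q=9/2 is in segment 1 (τ=3/2); S_1(τ)=4709/6768

y_0=-2 y_1=4 y_2=0 y_3=2 y_4=0 y_5=1
S(9/2) = 4709/6768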